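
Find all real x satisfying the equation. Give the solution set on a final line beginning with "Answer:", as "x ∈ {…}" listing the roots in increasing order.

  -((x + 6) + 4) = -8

Step 1. [-((x + 6) + 4) = -8] LHS negated; negate both sides, so neg: (x + 6) + 4 = 8.
Step 2. [(x + 6) + 4 = 8] peel the +4: subtract 4 from each side, so sub: x + 6 = 4.
Step 3. [x + 6 = 4] subtract 6: x sits inside (… + 6) ⇒ sub: x = -2.

Answer: x ∈ {-2}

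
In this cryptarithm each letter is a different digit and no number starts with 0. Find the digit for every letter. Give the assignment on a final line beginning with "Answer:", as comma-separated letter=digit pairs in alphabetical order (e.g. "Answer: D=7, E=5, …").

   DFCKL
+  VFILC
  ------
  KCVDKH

Step 1. [col 1: L + C ≡ H (mod 10)] several values work for L in column 1 (L + C ≡ H (mod 10), carry-in 0); try L=9 ⇒ L=9.
Step 2. [K] adding two 5-digit numbers gives at most 5+1 digits, and here it does — K is that final carry and must be 1 ⇒ K=1.
Step 3. [col 1: L + C ≡ H (mod 10)] no forcing yet in column 1 (carry-in 0); H=3 is free and consistent — try it, so H=3.
Step 4. [col 1: L + C ≡ H (mod 10)] in column 1 we have L+C≡H with carry-in 0; given L=9, H=3 and digits 1,3,9 already taken and all letters distinct, that pins C to 4. So C=4.
Step 5. [col 3: C + I ≡ D (mod 10)] no forcing yet in column 3 (carry-in 1); D=7 is free and consistent — try it, so D=7.
Step 6. [col 3: C + I ≡ D (mod 10)] from column 3 (C=4, D=7, carry-in 1, digits 1,3,4,7,9 already taken and all letters distinct): I must equal 2 ⇒ I=2.
Step 7. [col 4: F + F ≡ V (mod 10)] F=8 is one option consistent with column 4 (F + F ≡ V (mod 10), carry-in 0) — take it ⇒ F=8.
Step 8. [col 4: F + F ≡ V (mod 10)] from column 4 (F=8, carry-in 0, digits 1,2,3,4,7,8,9 already taken and all letters distinct): V must equal 6, so V=6.

Answer: C=4, D=7, F=8, H=3, I=2, K=1, L=9, V=6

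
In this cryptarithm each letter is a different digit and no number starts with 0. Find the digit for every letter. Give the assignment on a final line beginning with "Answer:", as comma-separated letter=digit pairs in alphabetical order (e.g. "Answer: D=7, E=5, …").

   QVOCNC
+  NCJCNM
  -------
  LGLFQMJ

Step 1. [col 1: C + M ≡ J (mod 10)] J=0 is one option consistent with column 1 (C + M ≡ J (mod 10), carry-in 0) — take it, so J=0.
Step 2. [col 1: C + M ≡ J (mod 10)] M=3 is one option consistent with column 1 (C + M ≡ J (mod 10), carry-in 0) — take it. So M=3.
Step 3. [L] adding two 6-digit numbers gives at most 6+1 digits, and here it does — L is that final carry and must be 1 ⇒ L=1.
Step 4. [col 1: C + M ≡ J (mod 10)] column 1: given M=3, J=0, carry-in 0, and digits 0,1,3 already taken and all letters distinct, C+M≡J (mod 10) forces C=7. So C=7.
Step 5. [col 2: N + N ≡ M (mod 10)] column 2: given M=3, carry-in 1, and digits 0,1,3,7 already taken and all letters distinct, N+N≡M (mod 10) forces N=6 ⇒ N=6.
Step 6. [col 3: C + C ≡ Q (mod 10)] in column 3 we have C+C≡Q with carry-in 1; given C=7 and digits 0,1,3,6,7 already taken and all letters distinct, that pins Q to 5. So Q=5.
Step 7. [col 4: O + J ≡ F (mod 10)] from column 4 (J=0, carry-in 1, digits 0,1,3,5,6,7 already taken and all letters distinct): F must equal 9, so F=9.
Step 8. [col 4: O + J ≡ F (mod 10)] in column 4 we have O+J≡F with carry-in 1; given J=0, F=9 and digits 0,1,3,5,6,7,9 already taken and all letters distinct, that pins O to 8, so O=8.
Step 9. [col 5: V + C ≡ L (mod 10)] from column 5 (C=7, L=1, carry-in 0, digits 0,1,3,5,6,7,8,9 already taken and all letters distinct): V must equal 4 ⇒ V=4.
Step 10. [col 6: Q + N ≡ G (mod 10)] in column 6 we have Q+N≡G with carry-in 1; given Q=5, N=6 and digits 0,1,3,4,5,6,7,8,9 already taken and all letters distinct, that pins G to 2. So G=2.

Answer: C=7, F=9, G=2, J=0, L=1, M=3, N=6, O=8, Q=5, V=4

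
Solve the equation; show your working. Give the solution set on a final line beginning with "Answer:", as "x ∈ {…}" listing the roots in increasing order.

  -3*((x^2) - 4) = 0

Step 1. [-3*((x^2) - 4) = 0] divide by the outer -3. So div: (x^2) - 4 = 0.
Step 2. [(x^2) - 4 = 0] 4 comes off first (add 4) ⇒ sub: x^2 = 4.
Step 3. [x^2 = 4] √ both sides: 4 ≥ 0 gives two branches ⇒ sqrt: x = 2 or -2.

Answer: x ∈ {-2, 2}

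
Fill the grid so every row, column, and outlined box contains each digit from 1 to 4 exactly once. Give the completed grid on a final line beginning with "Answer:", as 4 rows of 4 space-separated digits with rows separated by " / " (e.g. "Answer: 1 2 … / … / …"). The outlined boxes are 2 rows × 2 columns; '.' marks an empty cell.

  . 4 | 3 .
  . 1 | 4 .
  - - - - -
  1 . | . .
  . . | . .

Step 1. [r3c3∈{2}] only 2 remains possible at r3c3, so r3c3=2.
Step 2. [r3c2∈{3}] r3c2 has the single candidate 3. So r3c2=3.
Step 3. [r1c1∈{2}] r1c1 is down to just 2. So r1c1=2.
Step 4. [r4c4∈{1,3,4}] across row 4, 3 lands solely at r4c4, so r4c4=3.
Step 5. [r4c1∈{4}] only 4 remains possible at r4c1, so r4c1=4.
Step 6. [r2c1∈{3}] nothing but 3 survives at r2c1 ⇒ r2c1=3.
Step 7. [r2c4∈{2}] nothing but 2 survives at r2c4, so r2c4=2.
Step 8. [r3c4∈{4}] r3c4's peers cover all but 4 ⇒ r3c4=4.
Step 9. [r4c2∈{2}] r4c2's peers cover all but 2. So r4c2=2.
Step 10. [r4c3∈{1}] nothing but 1 survives at r4c3 ⇒ r4c3=1.
Step 11. [r1c4∈{1}] r1c4's peers cover all but 1. So r1c4=1.

Answer: 2 4 3 1 / 3 1 4 2 / 1 3 2 4 / 4 2 1 3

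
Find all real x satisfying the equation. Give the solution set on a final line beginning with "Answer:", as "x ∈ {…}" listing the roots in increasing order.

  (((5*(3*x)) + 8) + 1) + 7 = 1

Step 1. [(((5*(3*x)) + 8) + 1) + 7 = 1] 7 comes off first (subtract 7), so sub: ((5*(3*x)) + 8) + 1 = -6.
Step 2. [((5*(3*x)) + 8) + 1 = -6] peel the +1: subtract 1 from each side, so sub: (5*(3*x)) + 8 = -7.
Step 3. [(5*(3*x)) + 8 = -7] the outer +8 inverts by subtracting 8, so sub: 5*(3*x) = -15.
Step 4. [5*(3*x) = -15] leading coefficient 5: divide by 5. So div: 3*x = -3.
Step 5. [3*x = -3] 3·(inner) — divide through by 3 ⇒ div: x = -1.

Answer: x ∈ {-1}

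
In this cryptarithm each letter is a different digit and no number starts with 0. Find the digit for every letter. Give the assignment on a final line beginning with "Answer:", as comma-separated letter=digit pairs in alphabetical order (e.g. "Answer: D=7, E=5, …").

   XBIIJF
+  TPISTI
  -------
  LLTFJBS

Step 1. [col 1: F + I ≡ S (mod 10)] no forcing yet in column 1 (carry-in 0); S=9 is free and consistent — try it. So S=9.
Step 2. [col 1: F + I ≡ S (mod 10)] I=6 is one option consistent with column 1 (F + I ≡ S (mod 10), carry-in 0) — take it, so I=6.
Step 3. [col 1: F + I ≡ S (mod 10)] from column 1 (I=6, S=9, carry-in 0, digits 6,9 already taken and all letters distinct): F must equal 3, so F=3.
Step 4. [col 2: J + T ≡ B (mod 10)] several values work for J in column 2 (J + T ≡ B (mod 10), carry-in 0); try J=5, so J=5.
Step 5. [col 2: J + T ≡ B (mod 10)] column 2 (J + T ≡ B (mod 10), carry-in 0) doesn't pin T yet; pick T=2 and continue ⇒ T=2.
Step 6. [col 2: J + T ≡ B (mod 10)] from column 2 (J=5, T=2, carry-in 0, digits 2,3,5,6,9 already taken and all letters distinct): B must equal 7, so B=7.
Step 7. [col 5: B + P ≡ T (mod 10)] from column 5 (B=7, T=2, carry-in 1, digits 2,3,5,6,7,9 already taken and all letters distinct): P must equal 4. So P=4.
Step 8. [col 6: X + T ≡ L (mod 10)] from column 6 (T=2, carry-in 1, digits 2,3,4,5,6,7,9 already taken and all letters distinct): X must equal 8. So X=8.
Step 9. [col 6: X + T ≡ L (mod 10)] from column 6 (X=8, T=2, carry-in 1, digits 2,3,4,5,6,7,8,9 already taken and all letters distinct): L must equal 1. So L=1.

Answer: B=7, F=3, I=6, J=5, L=1, P=4, S=9, T=2, X=8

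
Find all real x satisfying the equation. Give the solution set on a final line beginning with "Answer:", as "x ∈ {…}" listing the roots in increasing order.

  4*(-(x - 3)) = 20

Step 1. [4*(-(x - 3)) = 20] divide by the outer 4, so div: -(x - 3) = 5.
Step 2. [-(x - 3) = 5] flip signs both sides, so neg: x - 3 = -5.
Step 3. [x - 3 = -5] -3 is outermost — add 3 both sides. So sub: x = -2.

Answer: x ∈ {-2}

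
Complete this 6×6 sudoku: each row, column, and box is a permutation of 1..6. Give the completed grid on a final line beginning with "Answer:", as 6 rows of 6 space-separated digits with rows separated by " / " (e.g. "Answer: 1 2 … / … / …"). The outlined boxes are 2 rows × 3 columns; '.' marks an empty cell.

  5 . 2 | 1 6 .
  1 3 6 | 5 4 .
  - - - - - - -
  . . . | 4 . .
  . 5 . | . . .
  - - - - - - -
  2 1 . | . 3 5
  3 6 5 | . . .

Step 1. [r4c4∈{2,3,6}] 3 has one home in col 4: r4c4 ⇒ r4c4=3.
Step 2. [r2c6∈{2}] r2c6 is down to just 2 ⇒ r2c6=2.
Step 3. [r4c5∈{1,2}] across row 4, 2 lands solely at r4c5, so r4c5=2.
Step 4. [r4c1∈{4,6}] col 1 places 4 nowhere but r4c1, so r4c1=4.
Step 5. [r4c6∈{1,6}] row 4 places 6 nowhere but r4c6, so r4c6=6.
Step 6. [r3c6∈{1}] r3c6's peers cover all but 1 ⇒ r3c6=1.
Step 7. [r4c3∈{1}] nothing but 1 survives at r4c3 ⇒ r4c3=1.
Step 8. [r3c5∈{5}] r3c5's peers cover all but 5, so r3c5=5.
Step 9. [r6c6∈{4}] only 4 remains possible at r6c6, so r6c6=4.
Step 10. [r6c4∈{2}] only 2 remains possible at r6c4. So r6c4=2.
Step 11. [r3c1∈{6}] r3c1 is down to just 6 ⇒ r3c1=6.
Step 12. [r1c2∈{4}] r1c2 has the single candidate 4 ⇒ r1c2=4.
Step 13. [r3c3∈{3}] r3c3's peers cover all but 3 ⇒ r3c3=3.
Step 14. [r3c2∈{2}] nothing but 2 survives at r3c2 ⇒ r3c2=2.
Step 15. [r5c4∈{6}] r5c4 has the single candidate 6. So r5c4=6.
Step 16. [r1c6∈{3}] nothing but 3 survives at r1c6, so r1c6=3.
Step 17. [r6c5∈{1}] r6c5's peers cover all but 1, so r6c5=1.
Step 18. [r5c3∈{4}] r5c3 is down to just 4 ⇒ r5c3=4.

Answer: 5 4 2 1 6 3 / 1 3 6 5 4 2 / 6 2 3 4 5 1 / 4 5 1 3 2 6 / 2 1 4 6 3 5 / 3 6 5 2 1 4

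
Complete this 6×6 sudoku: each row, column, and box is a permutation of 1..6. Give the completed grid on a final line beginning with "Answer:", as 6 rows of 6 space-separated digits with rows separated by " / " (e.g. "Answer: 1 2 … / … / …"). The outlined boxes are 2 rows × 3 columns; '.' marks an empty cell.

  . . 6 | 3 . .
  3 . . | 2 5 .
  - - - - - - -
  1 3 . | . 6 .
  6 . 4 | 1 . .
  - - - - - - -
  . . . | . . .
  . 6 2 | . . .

Step 1. [r3c6∈{2,4,5}] r3c6 is the only open cell in row 3 admitting 2 ⇒ r3c6=2.
Step 2. [r2c3∈{1}] r2c3's peers cover all but 1, so r2c3=1.
Step 3. [r2c2∈{4}] r2c2 is down to just 4. So r2c2=4.
Step 4. [r5c5∈{1,2,3,4}] in row 5, 2 fits only at r5c5, so r5c5=2.
Step 5. [r3c3∈{5}] r3c3's peers cover all but 5 ⇒ r3c3=5.
Step 6. [r4c6∈{3,5}] r4c6 is the only open cell in row 4 admitting 5, so r4c6=5.
Step 7. [r5c4∈{4,5,6}] across col 4, 6 lands solely at r5c4 ⇒ r5c4=6.
Step 8. [r1c1∈{2,5}] in col 1, 2 fits only at r1c1, so r1c1=2.
Step 9. [r5c2∈{1,5}] in col 2, 1 fits only at r5c2 ⇒ r5c2=1.
Step 10. [r5c1∈{4,5}] across row 5, 5 lands solely at r5c1 ⇒ r5c1=5.
Step 11. [r5c6∈{3,4}] 4 has one home in row 5: r5c6. So r5c6=4.
Step 12. [r6c6∈{1,3}] across col 6, 3 lands solely at r6c6 ⇒ r6c6=3.
Step 13. [r1c5∈{1,4}] across row 1, 4 lands solely at r1c5, so r1c5=4.
Step 14. [r6c5∈{1}] r6c5's peers cover all but 1 ⇒ r6c5=1.
Step 15. [r4c2∈{2}] only 2 remains possible at r4c2. So r4c2=2.
Step 16. [r6c1∈{4}] nothing but 4 survives at r6c1, so r6c1=4.
Step 17. [r2c6∈{6}] nothing but 6 survives at r2c6, so r2c6=6.
Step 18. [r1c6∈{1}] r1c6's peers cover all but 1 ⇒ r1c6=1.
Step 19. [r6c4∈{5}] only 5 remains possible at r6c4. So r6c4=5.
Step 20. [r4c5∈{3}] nothing but 3 survives at r4c5. So r4c5=3.
Step 21. [r5c3∈{3}] nothing but 3 survives at r5c3. So r5c3=3.
Step 22. [r3c4∈{4}] r3c4 is down to just 4. So r3c4=4.
Step 23. [r1c2∈{5}] only 5 remains possible at r1c2. So r1c2=5.

Answer: 2 5 6 3 4 1 / 3 4 1 2 5 6 / 1 3 5 4 6 2 / 6 2 4 1 3 5 / 5 1 3 6 2 4 / 4 6 2 5 1 3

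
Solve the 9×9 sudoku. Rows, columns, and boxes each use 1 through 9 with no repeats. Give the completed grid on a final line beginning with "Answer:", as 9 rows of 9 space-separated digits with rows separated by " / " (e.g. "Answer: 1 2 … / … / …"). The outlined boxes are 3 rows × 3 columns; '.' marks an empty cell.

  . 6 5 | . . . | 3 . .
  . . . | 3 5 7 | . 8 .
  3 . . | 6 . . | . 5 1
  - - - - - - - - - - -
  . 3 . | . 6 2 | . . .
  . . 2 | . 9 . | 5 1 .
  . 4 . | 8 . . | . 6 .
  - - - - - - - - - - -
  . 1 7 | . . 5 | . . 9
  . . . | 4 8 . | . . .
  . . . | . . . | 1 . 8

Step 1. [r7c4∈{2}] only 2 remains possible at r7c4. So r7c4=2.
Step 2. [r6c1∈{1,5,7,9}] 5 has one home in row 6: r6c1. So r6c1=5.
Step 3. [r5c4∈{7}] only 7 remains possible at r5c4 ⇒ r5c4=7.
Step 4. [r4c1∈{1,7,8,9}] r4c1 is the only open cell in box 4 admitting 7 ⇒ r4c1=7.
Step 5. [r9c4∈{9}] nothing but 9 survives at r9c4. So r9c4=9.
Step 6. [r4c9∈{4}] r4c9 is down to just 4 ⇒ r4c9=4.
Step 7. [r7c5∈{3}] only 3 remains possible at r7c5 ⇒ r7c5=3.
Step 8. [r8c9∈{2,3,5,6,7}] across col 9, 5 lands solely at r8c9, so r8c9=5.
Step 9. [r1c4∈{1}] r1c4 has the single candidate 1, so r1c4=1.
Step 10. [r3c2∈{2,7,8,9}] 7 has one home in col 2: r3c2. So r3c2=7.
Step 11. [r7c8∈{4}] r7c8 is down to just 4, so r7c8=4.
Step 12. [r5c1∈{6,8}] 6 has one home in row 5: r5c1. So r5c1=6.
Step 13. [r4c3∈{1,8,9}] r4c3 is the only open cell in row 4 admitting 1 ⇒ r4c3=1.
Step 14. [r3c3∈{4,8,9}] across col 3, 8 lands solely at r3c3. So r3c3=8.
Step 15. [r2c1∈{1,2,4,9}] r2c1 is the only open cell in row 2 admitting 1. So r2c1=1.
Step 16. [r5c6∈{3,4}] 4 has one home in row 5: r5c6, so r5c6=4.
Step 17. [r6c3∈{9}] r6c3 has the single candidate 9 ⇒ r6c3=9.
Step 18. [r2c3∈{4}] nothing but 4 survives at r2c3, so r2c3=4.
Step 19. [r3c7∈{2,4,9}] r3c7 is the only open cell in col 7 admitting 4, so r3c7=4.
Step 20. [r4c8∈{9}] r4c8's peers cover all but 9 ⇒ r4c8=9.
Step 21. [r2c7∈{2,6,9}] in col 7, 9 fits only at r2c7. So r2c7=9.
Step 22. [r2c2∈{2}] only 2 remains possible at r2c2. So r2c2=2.
Step 23. [r8c6∈{1,6}] in row 8, 1 fits only at r8c6. So r8c6=1.
Step 24. [r1c1∈{9}] r1c1 is down to just 9, so r1c1=9.
Step 25. [r8c1∈{2}] r8c1 is down to just 2, so r8c1=2.
Step 26. [r9c8∈{2,3,7}] in row 9, 2 fits only at r9c8, so r9c8=2.
Step 27. [r1c9∈{2,7}] 2 has one home in box 3: r1c9 ⇒ r1c9=2.
Step 28. [r8c8∈{3,7}] 3 has one home in col 8: r8c8 ⇒ r8c8=3.
Step 29. [r8c3∈{6}] r8c3 has the single candidate 6. So r8c3=6.
Step 30. [r6c9∈{3,7}] in col 9, 7 fits only at r6c9. So r6c9=7.
Step 31. [r9c3∈{3}] only 3 remains possible at r9c3. So r9c3=3.
Step 32. [r6c7∈{2}] r6c7 has the single candidate 2 ⇒ r6c7=2.
Step 33. [r1c8∈{7}] r1c8 is down to just 7, so r1c8=7.
Step 34. [r8c2∈{9}] r8c2 is down to just 9 ⇒ r8c2=9.
Step 35. [r6c6∈{3}] r6c6 is down to just 3, so r6c6=3.
Step 36. [r9c1∈{4}] nothing but 4 survives at r9c1, so r9c1=4.
Step 37. [r9c6∈{6}] r9c6's peers cover all but 6, so r9c6=6.
Step 38. [r1c6∈{8}] r1c6 has the single candidate 8. So r1c6=8.
Step 39. [r4c4∈{5}] only 5 remains possible at r4c4. So r4c4=5.
Step 40. [r5c2∈{8}] r5c2's peers cover all but 8 ⇒ r5c2=8.
Step 41. [r9c5∈{7}] r9c5 is down to just 7 ⇒ r9c5=7.
Step 42. [r6c5∈{1}] only 1 remains possible at r6c5, so r6c5=1.
Step 43. [r4c7∈{8}] r4c7 is down to just 8 ⇒ r4c7=8.
Step 44. [r7c1∈{8}] only 8 remains possible at r7c1 ⇒ r7c1=8.
Step 45. [r5c9∈{3}] r5c9 has the single candidate 3 ⇒ r5c9=3.
Step 46. [r9c2∈{5}] r9c2's peers cover all but 5, so r9c2=5.
Step 47. [r3c6∈{9}] r3c6 is down to just 9, so r3c6=9.
Step 48. [r8c7∈{7}] r8c7 has the single candidate 7 ⇒ r8c7=7.
Step 49. [r7c7∈{6}] r7c7 has the single candidate 6 ⇒ r7c7=6.
Step 50. [r3c5∈{2}] r3c5 is down to just 2, so r3c5=2.
Step 51. [r1c5∈{4}] only 4 remains possible at r1c5. So r1c5=4.
Step 52. [r2c9∈{6}] nothing but 6 survives at r2c9, so r2c9=6.

Answer: 9 6 5 1 4 8 3 7 2 / 1 2 4 3 5 7 9 8 6 / 3 7 8 6 2 9 4 5 1 / 7 3 1 5 6 2 8 9 4 / 6 8 2 7 9 4 5 1 3 / 5 4 9 8 1 3 2 6 7 / 8 1 7 2 3 5 6 4 9 / 2 9 6 4 8 1 7 3 5 / 4 5 3 9 7 6 1 2 8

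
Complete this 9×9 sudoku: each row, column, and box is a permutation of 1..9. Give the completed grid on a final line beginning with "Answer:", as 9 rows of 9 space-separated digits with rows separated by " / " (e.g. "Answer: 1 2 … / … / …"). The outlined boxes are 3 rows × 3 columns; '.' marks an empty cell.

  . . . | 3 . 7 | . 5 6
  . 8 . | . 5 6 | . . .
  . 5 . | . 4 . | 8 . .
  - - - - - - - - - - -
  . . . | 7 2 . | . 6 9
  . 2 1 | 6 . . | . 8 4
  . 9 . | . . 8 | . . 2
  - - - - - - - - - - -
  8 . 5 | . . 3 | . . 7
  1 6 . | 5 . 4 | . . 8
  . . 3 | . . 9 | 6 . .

Step 1. [r8c3∈{2,7,9}] across box 7, 9 lands solely at r8c3 ⇒ r8c3=9.
Step 2. [r9c1∈{2,4,7}] in box 7, 2 fits only at r9c1, so r9c1=2.
Step 3. [r7c2∈{4}] only 4 remains possible at r7c2 ⇒ r7c2=4.
Step 4. [r3c6∈{1,2}] col 6 places 2 nowhere but r3c6. So r3c6=2.
Step 5. [r4c6∈{1,5}] 1 has one home in col 6: r4c6 ⇒ r4c6=1.
Step 6. [r4c2∈{3}] r4c2 has the single candidate 3 ⇒ r4c2=3.
Step 7. [r1c5∈{1,8,9}] 8 has one home in row 1: r1c5, so r1c5=8.
Step 8. [r7c4∈{1,2}] 2 has one home in col 4: r7c4, so r7c4=2.
Step 9. [r4c7∈{5}] r4c7's peers cover all but 5. So r4c7=5.
Step 10. [r4c1∈{4}] r4c1 is down to just 4, so r4c1=4.
Step 11. [r6c5∈{3}] nothing but 3 survives at r6c5, so r6c5=3.
Step 12. [r6c1∈{5,6,7}] r6c1 is the only open cell in row 6 admitting 5 ⇒ r6c1=5.
Step 13. [r5c1∈{7}] r5c1 has the single candidate 7. So r5c1=7.
Step 14. [r3c1∈{3,6,9}] r3c1 is the only open cell in col 1 admitting 6. So r3c1=6.
Step 15. [r2c1∈{3,9}] col 1 places 3 nowhere but r2c1, so r2c1=3.
Step 16. [r2c9∈{1}] only 1 remains possible at r2c9. So r2c9=1.
Step 17. [r2c4∈{9}] nothing but 9 survives at r2c4. So r2c4=9.
Step 18. [r3c8∈{3,7,9}] row 3 places 9 nowhere but r3c8 ⇒ r3c8=9.
Step 19. [r7c8∈{1}] nothing but 1 survives at r7c8 ⇒ r7c8=1.
Step 20. [r8c8∈{2,3}] col 8 places 3 nowhere but r8c8. So r8c8=3.
Step 21. [r2c8∈{2,4,7}] across col 8, 2 lands solely at r2c8. So r2c8=2.
Step 22. [r2c7∈{4,7}] in box 3, 7 fits only at r2c7. So r2c7=7.
Step 23. [r9c5∈{1,7}] across col 5, 1 lands solely at r9c5, so r9c5=1.
Step 24. [r1c3∈{2,4}] row 1 places 2 nowhere but r1c3. So r1c3=2.
Step 25. [r7c5∈{6}] r7c5 has the single candidate 6, so r7c5=6.
Step 26. [r1c7∈{4}] r1c7 has the single candidate 4, so r1c7=4.
Step 27. [r7c7∈{9}] r7c7 is down to just 9, so r7c7=9.
Step 28. [r9c9∈{5}] only 5 remains possible at r9c9. So r9c9=5.
Step 29. [r1c2∈{1}] r1c2 has the single candidate 1, so r1c2=1.
Step 30. [r6c4∈{4}] nothing but 4 survives at r6c4 ⇒ r6c4=4.
Step 31. [r3c4∈{1}] only 1 remains possible at r3c4. So r3c4=1.
Step 32. [r9c2∈{7}] r9c2 is down to just 7. So r9c2=7.
Step 33. [r3c9∈{3}] r3c9's peers cover all but 3, so r3c9=3.
Step 34. [r9c8∈{4}] r9c8 has the single candidate 4 ⇒ r9c8=4.
Step 35. [r6c7∈{1}] only 1 remains possible at r6c7. So r6c7=1.
Step 36. [r8c5∈{7}] r8c5 is down to just 7 ⇒ r8c5=7.
Step 37. [r6c8∈{7}] r6c8 is down to just 7. So r6c8=7.
Step 38. [r5c7∈{3}] r5c7 is down to just 3. So r5c7=3.
Step 39. [r8c7∈{2}] only 2 remains possible at r8c7, so r8c7=2.
Step 40. [r9c4∈{8}] nothing but 8 survives at r9c4. So r9c4=8.
Step 41. [r3c3∈{7}] r3c3 has the single candidate 7, so r3c3=7.
Step 42. [r5c6∈{5}] r5c6 has the single candidate 5. So r5c6=5.
Step 43. [r6c3∈{6}] only 6 remains possible at r6c3 ⇒ r6c3=6.
Step 44. [r2c3∈{4}] r2c3 has the single candidate 4, so r2c3=4.
Step 45. [r5c5∈{9}] r5c5's peers cover all but 9, so r5c5=9.
Step 46. [r4c3∈{8}] r4c3's peers cover all but 8. So r4c3=8.
Step 47. [r1c1∈{9}] nothing but 9 survives at r1c1, so r1c1=9.

Answer: 9 1 2 3 8 7 4 5 6 / 3 8 4 9 5 6 7 2 1 / 6 5 7 1 4 2 8 9 3 / 4 3 8 7 2 1 5 6 9 / 7 2 1 6 9 5 3 8 4 / 5 9 6 4 3 8 1 7 2 / 8 4 5 2 6 3 9 1 7 / 1 6 9 5 7 4 2 3 8 / 2 7 3 8 1 9 6 4 5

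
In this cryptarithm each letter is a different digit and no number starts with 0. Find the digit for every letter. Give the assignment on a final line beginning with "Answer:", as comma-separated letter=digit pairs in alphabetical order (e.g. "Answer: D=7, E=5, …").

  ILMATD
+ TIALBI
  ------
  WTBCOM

Step 1. [col 1: D + I ≡ M (mod 10)] several values work for M in column 1 (D + I ≡ M (mod 10), carry-in 0); try M=1 ⇒ M=1.
Step 2. [col 1: D + I ≡ M (mod 10)] no forcing yet in column 1 (carry-in 0); D=9 is free and consistent — try it, so D=9.
Step 3. [col 1: D + I ≡ M (mod 10)] column 1: given D=9, M=1, carry-in 0, and digits 1,9 already taken and all letters distinct, D+I≡M (mod 10) forces I=2, so I=2.
Step 4. [col 2: T + B ≡ O (mod 10)] several values work for B in column 2 (T + B ≡ O (mod 10), carry-in 1); try B=8. So B=8.
Step 5. [col 2: T + B ≡ O (mod 10)] several values work for O in column 2 (T + B ≡ O (mod 10), carry-in 1); try O=4, so O=4.
Step 6. [col 2: T + B ≡ O (mod 10)] in column 2 we have T+B≡O with carry-in 1; given B=8, O=4 and digits 1,2,4,8,9 already taken and all letters distinct, that pins T to 5, so T=5.
Step 7. [col 3: A + L ≡ C (mod 10)] no forcing yet in column 3 (carry-in 1); C=0 is free and consistent — try it, so C=0.
Step 8. [col 3: A + L ≡ C (mod 10)] no forcing yet in column 3 (carry-in 1); L=3 is free and consistent — try it ⇒ L=3.
Step 9. [col 3: A + L ≡ C (mod 10)] column 3 reads A+L+carry(1)=C with L=3, C=0; with digits 0,1,2,3,4,5,8,9 already taken and all letters distinct, the only value for A is 6, so A=6.
Step 10. [col 6: I + T ≡ W (mod 10)] column 6 reads I+T+carry(0)=W with I=2, T=5; with digits 0,1,2,3,4,5,6,8,9 already taken and all letters distinct, the only value for W is 7, so W=7.

Answer: A=6, B=8, C=0, D=9, I=2, L=3, M=1, O=4, T=5, W=7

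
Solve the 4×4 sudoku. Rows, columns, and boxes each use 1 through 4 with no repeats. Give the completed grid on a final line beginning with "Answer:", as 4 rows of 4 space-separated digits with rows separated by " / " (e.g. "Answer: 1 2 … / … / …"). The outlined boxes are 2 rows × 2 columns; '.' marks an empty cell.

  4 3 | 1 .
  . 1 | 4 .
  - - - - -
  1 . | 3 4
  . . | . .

Step 1. [r4c3∈{2}] r4c3 has the single candidate 2, so r4c3=2.
Step 2. [r2c1∈{2}] nothing but 2 survives at r2c1, so r2c1=2.
Step 3. [r4c4∈{1}] r4c4's peers cover all but 1 ⇒ r4c4=1.
Step 4. [r2c4∈{3}] only 3 remains possible at r2c4, so r2c4=3.
Step 5. [r4c2∈{4}] r4c2 has the single candidate 4 ⇒ r4c2=4.
Step 6. [r4c1∈{3}] r4c1 has the single candidate 3 ⇒ r4c1=3.
Step 7. [r3c2∈{2}] nothing but 2 survives at r3c2. So r3c2=2.
Step 8. [r1c4∈{2}] r1c4's peers cover all but 2 ⇒ r1c4=2.

Answer: 4 3 1 2 / 2 1 4 3 / 1 2 3 4 / 3 4 2 1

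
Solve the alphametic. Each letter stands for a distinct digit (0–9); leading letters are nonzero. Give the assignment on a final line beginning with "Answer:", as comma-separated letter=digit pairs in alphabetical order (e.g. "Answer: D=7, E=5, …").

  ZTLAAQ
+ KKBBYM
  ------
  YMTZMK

Step 1. [col 1: Q + M ≡ K (mod 10)] several values work for K in column 1 (Q + M ≡ K (mod 10), carry-in 0); try K=7 ⇒ K=7.
Step 2. [col 1: Q + M ≡ K (mod 10)] M=5 is one option consistent with column 1 (Q + M ≡ K (mod 10), carry-in 0) — take it. So M=5.
Step 3. [col 1: Q + M ≡ K (mod 10)] in column 1 we have Q+M≡K with carry-in 0; given M=5, K=7 and digits 5,7 already taken and all letters distinct, that pins Q to 2 ⇒ Q=2.
Step 4. [col 2: A + Y ≡ M (mod 10)] column 2 (A + Y ≡ M (mod 10), carry-in 0) doesn't pin A yet; pick A=6 and continue, so A=6.
Step 5. [col 2: A + Y ≡ M (mod 10)] from column 2 (A=6, M=5, carry-in 0, digits 2,5,6,7 already taken and all letters distinct): Y must equal 9 ⇒ Y=9.
Step 6. [col 3: A + B ≡ Z (mod 10)] column 3 (A + B ≡ Z (mod 10), carry-in 1) doesn't pin Z yet; pick Z=1 and continue ⇒ Z=1.
Step 7. [col 3: A + B ≡ Z (mod 10)] column 3: given A=6, Z=1, carry-in 1, and digits 1,2,5,6,7,9 already taken and all letters distinct, A+B≡Z (mod 10) forces B=4, so B=4.
Step 8. [col 4: L + B ≡ T (mod 10)] several values work for L in column 4 (L + B ≡ T (mod 10), carry-in 1); try L=3, so L=3.
Step 9. [col 4: L + B ≡ T (mod 10)] column 4 reads L+B+carry(1)=T with L=3, B=4; with digits 1,2,3,4,5,6,7,9 already taken and all letters distinct, the only value for T is 8, so T=8.

Answer: A=6, B=4, K=7, L=3, M=5, Q=2, T=8, Y=9, Z=1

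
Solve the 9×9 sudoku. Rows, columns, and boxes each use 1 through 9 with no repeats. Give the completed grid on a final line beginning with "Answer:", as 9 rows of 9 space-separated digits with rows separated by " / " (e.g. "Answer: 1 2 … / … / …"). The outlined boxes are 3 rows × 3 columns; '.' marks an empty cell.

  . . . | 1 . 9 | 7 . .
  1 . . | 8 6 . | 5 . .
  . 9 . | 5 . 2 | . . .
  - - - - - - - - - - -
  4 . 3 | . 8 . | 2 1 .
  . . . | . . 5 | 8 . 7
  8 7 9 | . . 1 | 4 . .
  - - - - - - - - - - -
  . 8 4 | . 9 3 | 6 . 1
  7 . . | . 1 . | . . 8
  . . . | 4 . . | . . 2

Step 1. [r2c6∈{4,7}] 4 has one home in col 6: r2c6, so r2c6=4.
Step 2. [r1c5∈{3}] r1c5 is down to just 3 ⇒ r1c5=3.
Step 3. [r8c6∈{6}] r8c6 is down to just 6. So r8c6=6.
Step 4. [r4c2∈{5,6}] across box 4, 5 lands solely at r4c2 ⇒ r4c2=5.
Step 5. [r8c8∈{3,4,5,9}] in row 8, 4 fits only at r8c8. So r8c8=4.
Step 6. [r8c4∈{2}] r8c4 has the single candidate 2 ⇒ r8c4=2.
Step 7. [r9c1∈{3,5,6,9}] r9c1 is the only open cell in col 1 admitting 9, so r9c1=9.
Step 8. [r3c1∈{3,6}] r3c1 is the only open cell in col 1 admitting 3. So r3c1=3.
Step 9. [r2c2∈{2}] r2c2 is down to just 2, so r2c2=2.
Step 10. [r5c3∈{1,2,6}] col 3 places 2 nowhere but r5c3. So r5c3=2.
Step 11. [r7c4∈{7}] nothing but 7 survives at r7c4, so r7c4=7.
Step 12. [r5c1∈{6}] nothing but 6 survives at r5c1, so r5c1=6.
Step 13. [r9c7∈{3}] r9c7 has the single candidate 3 ⇒ r9c7=3.
Step 14. [r6c9∈{3,5,6}] col 9 places 5 nowhere but r6c9, so r6c9=5.
Step 15. [r8c3∈{5}] r8c3 has the single candidate 5. So r8c3=5.
Step 16. [r2c9∈{3,9}] r2c9 is the only open cell in col 9 admitting 3 ⇒ r2c9=3.
Step 17. [r4c9∈{6,9}] across col 9, 9 lands solely at r4c9, so r4c9=9.
Step 18. [r6c8∈{3,6}] r6c8 is the only open cell in box 6 admitting 6. So r6c8=6.
Step 19. [r9c3∈{1,6}] in col 3, 1 fits only at r9c3. So r9c3=1.
Step 20. [r3c9∈{4,6}] in row 3, 4 fits only at r3c9. So r3c9=4.
Step 21. [r3c3∈{6,7,8}] across row 3, 6 lands solely at r3c3 ⇒ r3c3=6.
Step 22. [r1c8∈{2,8}] row 1 places 2 nowhere but r1c8 ⇒ r1c8=2.
Step 23. [r9c8∈{5,7}] in row 9, 7 fits only at r9c8. So r9c8=7.
Step 24. [r5c4∈{3,9}] in row 5, 9 fits only at r5c4, so r5c4=9.
Step 25. [r7c8∈{5}] r7c8 is down to just 5, so r7c8=5.
Step 26. [r1c9∈{6}] nothing but 6 survives at r1c9. So r1c9=6.
Step 27. [r6c4∈{3}] r6c4 has the single candidate 3, so r6c4=3.
Step 28. [r4c6∈{7}] nothing but 7 survives at r4c6 ⇒ r4c6=7.
Step 29. [r9c6∈{8}] r9c6's peers cover all but 8. So r9c6=8.
Step 30. [r6c5∈{2}] r6c5 is down to just 2 ⇒ r6c5=2.
Step 31. [r5c2∈{1}] nothing but 1 survives at r5c2. So r5c2=1.
Step 32. [r1c3∈{8}] r1c3 has the single candidate 8 ⇒ r1c3=8.
Step 33. [r8c7∈{9}] only 9 remains possible at r8c7, so r8c7=9.
Step 34. [r1c1∈{5}] nothing but 5 survives at r1c1 ⇒ r1c1=5.
Step 35. [r3c7∈{1}] only 1 remains possible at r3c7 ⇒ r3c7=1.
Step 36. [r5c8∈{3}] r5c8's peers cover all but 3. So r5c8=3.
Step 37. [r5c5∈{4}] only 4 remains possible at r5c5. So r5c5=4.
Step 38. [r8c2∈{3}] r8c2 is down to just 3 ⇒ r8c2=3.
Step 39. [r2c8∈{9}] r2c8's peers cover all but 9. So r2c8=9.
Step 40. [r2c3∈{7}] r2c3's peers cover all but 7 ⇒ r2c3=7.
Step 41. [r4c4∈{6}] r4c4 is down to just 6 ⇒ r4c4=6.
Step 42. [r7c1∈{2}] r7c1 has the single candidate 2, so r7c1=2.
Step 43. [r3c8∈{8}] r3c8 is down to just 8 ⇒ r3c8=8.
Step 44. [r3c5∈{7}] r3c5 is down to just 7, so r3c5=7.
Step 45. [r1c2∈{4}] nothing but 4 survives at r1c2, so r1c2=4.
Step 46. [r9c5∈{5}] only 5 remains possible at r9c5. So r9c5=5.
Step 47. [r9c2∈{6}] r9c2 is down to just 6 ⇒ r9c2=6.

Answer: 5 4 8 1 3 9 7 2 6 / 1 2 7 8 6 4 5 9 3 / 3 9 6 5 7 2 1 8 4 / 4 5 3 6 8 7 2 1 9 / 6 1 2 9 4 5 8 3 7 / 8 7 9 3 2 1 4 6 5 / 2 8 4 7 9 3 6 5 1 / 7 3 5 2 1 6 9 4 8 / 9 6 1 4 5 8 3 7 2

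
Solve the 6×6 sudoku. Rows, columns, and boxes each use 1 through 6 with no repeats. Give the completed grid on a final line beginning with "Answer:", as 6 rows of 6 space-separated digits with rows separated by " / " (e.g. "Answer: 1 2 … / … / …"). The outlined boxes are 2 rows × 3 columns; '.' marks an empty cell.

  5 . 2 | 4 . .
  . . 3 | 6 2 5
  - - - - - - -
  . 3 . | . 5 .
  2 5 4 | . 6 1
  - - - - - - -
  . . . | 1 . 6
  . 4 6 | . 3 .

Step 1. [r3c4∈{2}] nothing but 2 survives at r3c4, so r3c4=2.
Step 2. [r2c2∈{1}] r2c2's peers cover all but 1 ⇒ r2c2=1.
Step 3. [r6c1∈{1}] r6c1's peers cover all but 1. So r6c1=1.
Step 4. [r5c3∈{5}] r5c3 has the single candidate 5. So r5c3=5.
Step 5. [r3c6∈{4}] r3c6's peers cover all but 4 ⇒ r3c6=4.
Step 6. [r5c2∈{2}] r5c2 is down to just 2 ⇒ r5c2=2.
Step 7. [r1c5∈{1}] only 1 remains possible at r1c5 ⇒ r1c5=1.
Step 8. [r3c1∈{6}] nothing but 6 survives at r3c1 ⇒ r3c1=6.
Step 9. [r2c1∈{4}] r2c1 has the single candidate 4 ⇒ r2c1=4.
Step 10. [r4c4∈{3}] r4c4 has the single candidate 3. So r4c4=3.
Step 11. [r5c5∈{4}] r5c5 has the single candidate 4, so r5c5=4.
Step 12. [r1c6∈{3}] r1c6 has the single candidate 3. So r1c6=3.
Step 13. [r5c1∈{3}] r5c1 has the single candidate 3 ⇒ r5c1=3.
Step 14. [r6c4∈{5}] only 5 remains possible at r6c4, so r6c4=5.
Step 15. [r1c2∈{6}] r1c2's peers cover all but 6 ⇒ r1c2=6.
Step 16. [r3c3∈{1}] r3c3's peers cover all but 1 ⇒ r3c3=1.
Step 17. [r6c6∈{2}] r6c6 is down to just 2 ⇒ r6c6=2.

Answer: 5 6 2 4 1 3 / 4 1 3 6 2 5 / 6 3 1 2 5 4 / 2 5 4 3 6 1 / 3 2 5 1 4 6 / 1 4 6 5 3 2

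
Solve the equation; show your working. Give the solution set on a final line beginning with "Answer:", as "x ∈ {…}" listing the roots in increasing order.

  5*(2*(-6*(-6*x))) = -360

Step 1. [5*(2*(-6*(-6*x))) = -360] leading coefficient 5: divide by 5 ⇒ div: 2*(-6*(-6*x)) = -72.
Step 2. [2*(-6*(-6*x)) = -72] leading coefficient 2: divide by 2 ⇒ div: -6*(-6*x) = -36.
Step 3. [-6*(-6*x) = -36] LHS = -6·(…); ÷-6 both sides. So div: -6*x = 6.
Step 4. [-6*x = 6] leading coefficient -6: divide by -6. So div: x = -1.

Answer: x ∈ {-1}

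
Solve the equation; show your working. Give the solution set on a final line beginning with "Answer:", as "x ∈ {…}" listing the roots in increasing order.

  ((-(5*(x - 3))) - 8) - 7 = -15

Step 1. [((-(5*(x - 3))) - 8) - 7 = -15] the outer -7 inverts by adding 7 ⇒ sub: (-(5*(x - 3))) - 8 = -8.
Step 2. [(-(5*(x - 3))) - 8 = -8] the outer -8 inverts by adding 8 ⇒ sub: -(5*(x - 3)) = 0.
Step 3. [-(5*(x - 3)) = 0] leading − — multiply by −1, so neg: 5*(x - 3) = 0.
Step 4. [5*(x - 3) = 0] 5·(inner) — divide through by 5. So div: x - 3 = 0.
Step 5. [x - 3 = 0] -3 is outermost — add 3 both sides. So sub: x = 3.

Answer: x ∈ {3}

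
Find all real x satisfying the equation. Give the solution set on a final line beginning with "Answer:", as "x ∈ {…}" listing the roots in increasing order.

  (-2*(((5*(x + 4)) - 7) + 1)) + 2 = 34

Step 1. [(-2*(((5*(x + 4)) - 7) + 1)) + 2 = 34] +2 is outermost — subtract 2 both sides ⇒ sub: -2*(((5*(x + 4)) - 7) + 1) = 32.
Step 2. [-2*(((5*(x + 4)) - 7) + 1) = 32] LHS = -2·(…); ÷-2 both sides. So div: ((5*(x + 4)) - 7) + 1 = -16.
Step 3. [((5*(x + 4)) - 7) + 1 = -16] +1 is outermost — subtract 1 both sides ⇒ sub: (5*(x + 4)) - 7 = -17.
Step 4. [(5*(x + 4)) - 7 = -17] the outer -7 inverts by adding 7. So sub: 5*(x + 4) = -10.
Step 5. [5*(x + 4) = -10] divide by the outer 5. So div: x + 4 = -2.
Step 6. [x + 4 = -2] the outer +4 inverts by subtracting 4, so sub: x = -6.

Answer: x ∈ {-6}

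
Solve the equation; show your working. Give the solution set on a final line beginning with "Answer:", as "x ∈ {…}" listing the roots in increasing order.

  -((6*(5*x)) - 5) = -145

Step 1. [-((6*(5*x)) - 5) = -145] flip signs both sides, so neg: (6*(5*x)) - 5 = 145.
Step 2. [(6*(5*x)) - 5 = 145] -5 is outermost — add 5 both sides, so sub: 6*(5*x) = 150.
Step 3. [6*(5*x) = 150] divide by the outer 6, so div: 5*x = 25.
Step 4. [5*x = 25] 5·(inner) — divide through by 5. So div: x = 5.

Answer: x ∈ {5}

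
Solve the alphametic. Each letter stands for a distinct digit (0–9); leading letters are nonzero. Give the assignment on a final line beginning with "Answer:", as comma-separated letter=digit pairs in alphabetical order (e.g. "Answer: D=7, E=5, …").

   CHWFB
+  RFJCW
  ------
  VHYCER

Step 1. [col 1: B + W ≡ R (mod 10)] several values work for R in column 1 (B + W ≡ R (mod 10), carry-in 0); try R=4 ⇒ R=4.
Step 2. [V] adding two 5-digit numbers gives at most 5+1 digits, and here it does — V is that final carry and must be 1, so V=1.
Step 3. [col 1: B + W ≡ R (mod 10)] no forcing yet in column 1 (carry-in 0); B=9 is free and consistent — try it ⇒ B=9.
Step 4. [col 1: B + W ≡ R (mod 10)] in column 1 we have B+W≡R with carry-in 0; given B=9, R=4 and digits 1,4,9 already taken and all letters distinct, that pins W to 5. So W=5.
Step 5. [col 2: F + C ≡ E (mod 10)] C=8 is one option consistent with column 2 (F + C ≡ E (mod 10), carry-in 1) — take it. So C=8.
Step 6. [col 2: F + C ≡ E (mod 10)] no forcing yet in column 2 (carry-in 1); E=6 is free and consistent — try it, so E=6.
Step 7. [col 2: F + C ≡ E (mod 10)] in column 2 we have F+C≡E with carry-in 1; given C=8, E=6 and digits 1,4,5,6,8,9 already taken and all letters distinct, that pins F to 7. So F=7.
Step 8. [col 3: W + J ≡ C (mod 10)] from column 3 (W=5, C=8, carry-in 1, digits 1,4,5,6,7,8,9 already taken and all letters distinct): J must equal 2, so J=2.
Step 9. [col 4: H + F ≡ Y (mod 10)] from column 4 (F=7, carry-in 0, digits 1,2,4,5,6,7,8,9 already taken and all letters distinct): H must equal 3. So H=3.
Step 10. [col 4: H + F ≡ Y (mod 10)] column 4: given H=3, F=7, carry-in 0, and digits 1,2,3,4,5,6,7,8,9 already taken and all letters distinct, H+F≡Y (mod 10) forces Y=0. So Y=0.

Answer: B=9, C=8, E=6, F=7, H=3, J=2, R=4, V=1, W=5, Y=0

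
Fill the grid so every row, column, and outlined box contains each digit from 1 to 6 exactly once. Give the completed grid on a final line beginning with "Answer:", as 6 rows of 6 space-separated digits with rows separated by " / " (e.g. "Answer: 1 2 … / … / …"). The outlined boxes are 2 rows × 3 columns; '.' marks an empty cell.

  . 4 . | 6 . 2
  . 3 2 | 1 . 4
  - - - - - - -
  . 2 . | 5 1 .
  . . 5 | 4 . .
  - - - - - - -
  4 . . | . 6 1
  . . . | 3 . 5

Step 1. [r2c1∈{5,6}] r2c1 is the only open cell in row 2 admitting 6. So r2c1=6.
Step 2. [r3c1∈{3}] only 3 remains possible at r3c1. So r3c1=3.
Step 3. [r4c1∈{1}] r4c1 is down to just 1 ⇒ r4c1=1.
Step 4. [r4c2∈{6}] nothing but 6 survives at r4c2. So r4c2=6.
Step 5. [r1c5∈{3,5}] row 1 places 3 nowhere but r1c5. So r1c5=3.
Step 6. [r6c1∈{2}] r6c1 is down to just 2 ⇒ r6c1=2.
Step 7. [r6c3∈{1,6}] row 6 places 6 nowhere but r6c3 ⇒ r6c3=6.
Step 8. [r6c2∈{1}] r6c2's peers cover all but 1, so r6c2=1.
Step 9. [r5c3∈{3}] nothing but 3 survives at r5c3, so r5c3=3.
Step 10. [r1c1∈{5}] r1c1 has the single candidate 5, so r1c1=5.
Step 11. [r2c5∈{5}] r2c5 has the single candidate 5, so r2c5=5.
Step 12. [r3c6∈{6}] r3c6's peers cover all but 6 ⇒ r3c6=6.
Step 13. [r5c4∈{2}] nothing but 2 survives at r5c4, so r5c4=2.
Step 14. [r3c3∈{4}] r3c3's peers cover all but 4, so r3c3=4.
Step 15. [r4c6∈{3}] only 3 remains possible at r4c6 ⇒ r4c6=3.
Step 16. [r6c5∈{4}] nothing but 4 survives at r6c5 ⇒ r6c5=4.
Step 17. [r1c3∈{1}] r1c3 has the single candidate 1. So r1c3=1.
Step 18. [r4c5∈{2}] r4c5's peers cover all but 2. So r4c5=2.
Step 19. [r5c2∈{5}] r5c2 is down to just 5 ⇒ r5c2=5.

Answer: 5 4 1 6 3 2 / 6 3 2 1 5 4 / 3 2 4 5 1 6 / 1 6 5 4 2 3 / 4 5 3 2 6 1 / 2 1 6 3 4 5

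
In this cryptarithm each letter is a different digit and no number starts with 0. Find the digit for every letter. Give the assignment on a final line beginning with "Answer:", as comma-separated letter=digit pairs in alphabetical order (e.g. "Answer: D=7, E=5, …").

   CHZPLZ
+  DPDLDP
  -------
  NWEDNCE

Step 1. [col 1: Z + P ≡ E (mod 10)] no forcing yet in column 1 (carry-in 0); E=5 is free and consistent — try it, so E=5.
Step 2. [col 1: Z + P ≡ E (mod 10)] column 1 (Z + P ≡ E (mod 10), carry-in 0) doesn't pin Z yet; pick Z=9 and continue. So Z=9.
Step 3. [N] adding two 6-digit numbers gives at most 6+1 digits, and here it does — N is that final carry and must be 1. So N=1.
Step 4. [col 1: Z + P ≡ E (mod 10)] from column 1 (Z=9, E=5, carry-in 0, digits 1,5,9 already taken and all letters distinct): P must equal 6 ⇒ P=6.
Step 5. [col 2: L + D ≡ C (mod 10)] several values work for L in column 2 (L + D ≡ C (mod 10), carry-in 1); try L=4, so L=4.
Step 6. [col 2: L + D ≡ C (mod 10)] D=7 is one option consistent with column 2 (L + D ≡ C (mod 10), carry-in 1) — take it. So D=7.
Step 7. [col 2: L + D ≡ C (mod 10)] from column 2 (L=4, D=7, carry-in 1, digits 1,4,5,6,7,9 already taken and all letters distinct): C must equal 2, so C=2.
Step 8. [col 5: H + P ≡ E (mod 10)] in column 5 we have H+P≡E with carry-in 1; given P=6, E=5 and digits 1,2,4,5,6,7,9 already taken and all letters distinct, that pins H to 8, so H=8.
Step 9. [col 6: C + D ≡ W (mod 10)] in column 6 we have C+D≡W with carry-in 1; given C=2, D=7 and digits 1,2,4,5,6,7,8,9 already taken and all letters distinct, that pins W to 0 ⇒ W=0.

Answer: C=2, D=7, E=5, H=8, L=4, N=1, P=6, W=0, Z=9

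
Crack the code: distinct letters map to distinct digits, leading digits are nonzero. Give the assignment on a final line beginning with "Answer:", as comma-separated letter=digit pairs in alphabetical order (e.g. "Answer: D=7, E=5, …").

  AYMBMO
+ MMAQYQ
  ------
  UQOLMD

Step 1. [col 1: O + Q ≡ D (mod 10)] several values work for D in column 1 (O + Q ≡ D (mod 10), carry-in 0); try D=0 ⇒ D=0.
Step 2. [col 1: O + Q ≡ D (mod 10)] O=6 is one option consistent with column 1 (O + Q ≡ D (mod 10), carry-in 0) — take it. So O=6.
Step 3. [col 1: O + Q ≡ D (mod 10)] from column 1 (O=6, D=0, carry-in 0, digits 0,6 already taken and all letters distinct): Q must equal 4. So Q=4.
Step 4. [col 2: M + Y ≡ M (mod 10)] column 2: given nothing yet, carry-in 1, and digits 0,4,6 already taken and all letters distinct, M+Y≡M (mod 10) forces Y=9. So Y=9.
Step 5. [col 2: M + Y ≡ M (mod 10)] M=5 is one option consistent with column 2 (M + Y ≡ M (mod 10), carry-in 1) — take it ⇒ M=5.
Step 6. [col 3: B + Q ≡ L (mod 10)] several values work for L in column 3 (B + Q ≡ L (mod 10), carry-in 1); try L=8 ⇒ L=8.
Step 7. [col 3: B + Q ≡ L (mod 10)] in column 3 we have B+Q≡L with carry-in 1; given Q=4, L=8 and digits 0,4,5,6,8,9 already taken and all letters distinct, that pins B to 3 ⇒ B=3.
Step 8. [col 4: M + A ≡ O (mod 10)] column 4: given M=5, O=6, carry-in 0, and digits 0,3,4,5,6,8,9 already taken and all letters distinct, M+A≡O (mod 10) forces A=1. So A=1.
Step 9. [col 6: A + M ≡ U (mod 10)] column 6: given A=1, M=5, carry-in 1, and digits 0,1,3,4,5,6,8,9 already taken and all letters distinct, A+M≡U (mod 10) forces U=7 ⇒ U=7.

Answer: A=1, B=3, D=0, L=8, M=5, O=6, Q=4, U=7, Y=9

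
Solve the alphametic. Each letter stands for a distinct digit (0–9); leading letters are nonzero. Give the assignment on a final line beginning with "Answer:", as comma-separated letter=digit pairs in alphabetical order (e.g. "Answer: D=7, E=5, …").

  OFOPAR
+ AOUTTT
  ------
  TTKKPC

Step 1. [col 1: R + T ≡ C (mod 10)] no forcing yet in column 1 (carry-in 0); T=7 is free and consistent — try it ⇒ T=7.
Step 2. [col 1: R + T ≡ C (mod 10)] C=6 is one option consistent with column 1 (R + T ≡ C (mod 10), carry-in 0) — take it, so C=6.
Step 3. [col 1: R + T ≡ C (mod 10)] column 1: given T=7, C=6, carry-in 0, and digits 6,7 already taken and all letters distinct, R+T≡C (mod 10) forces R=9. So R=9.
Step 4. [col 2: A + T ≡ P (mod 10)] no forcing yet in column 2 (carry-in 1); A=5 is free and consistent — try it, so A=5.
Step 5. [col 2: A + T ≡ P (mod 10)] column 2 reads A+T+carry(1)=P with A=5, T=7; with digits 5,6,7,9 already taken and all letters distinct, the only value for P is 3 ⇒ P=3.
Step 6. [col 3: P + T ≡ K (mod 10)] in column 3 we have P+T≡K with carry-in 1; given P=3, T=7 and digits 3,5,6,7,9 already taken and all letters distinct, that pins K to 1 ⇒ K=1.
Step 7. [col 4: O + U ≡ K (mod 10)] no forcing yet in column 4 (carry-in 1); O=2 is free and consistent — try it ⇒ O=2.
Step 8. [col 4: O + U ≡ K (mod 10)] from column 4 (O=2, K=1, carry-in 1, digits 1,2,3,5,6,7,9 already taken and all letters distinct): U must equal 8 ⇒ U=8.
Step 9. [col 5: F + O ≡ T (mod 10)] from column 5 (O=2, T=7, carry-in 1, digits 1,2,3,5,6,7,8,9 already taken and all letters distinct): F must equal 4 ⇒ F=4.

Answer: A=5, C=6, F=4, K=1, O=2, P=3, R=9, T=7, U=8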